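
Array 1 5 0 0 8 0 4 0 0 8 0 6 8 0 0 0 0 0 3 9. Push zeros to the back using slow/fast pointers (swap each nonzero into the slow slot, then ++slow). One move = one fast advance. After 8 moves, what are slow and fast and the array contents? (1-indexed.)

slow=5, fast=9, a=[1, 5, 8, 4, 0, 0, 0, 0, 0, 8, 0, 6, 8, 0, 0, 0, 0, 0, 3, 9]

slow=1 fast=1: a[fast]=1≠0 swap→a[1]=1, slow++,fast++
slow=2 fast=2: a[fast]=5≠0 swap→a[2]=5, slow++,fast++
slow=3 fast=3: a[fast]=0, fast++
slow=3 fast=4: a[fast]=0, fast++
slow=3 fast=5: a[fast]=8≠0 swap→a[3]=8, slow++,fast++
slow=4 fast=6: a[fast]=0, fast++
slow=4 fast=7: a[fast]=4≠0 swap→a[4]=4, slow++,fast++
slow=5 fast=8: a[fast]=0, fast++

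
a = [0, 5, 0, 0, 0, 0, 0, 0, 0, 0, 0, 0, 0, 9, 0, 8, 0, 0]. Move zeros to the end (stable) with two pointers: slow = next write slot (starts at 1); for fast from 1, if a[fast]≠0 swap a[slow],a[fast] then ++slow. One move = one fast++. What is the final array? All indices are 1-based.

[5, 9, 8, 0, 0, 0, 0, 0, 0, 0, 0, 0, 0, 0, 0, 0, 0, 0]

(s=1,f=1) a[fast]=0 → fast++
(s=1,f=2) a[fast]=5≠0 swap→a[1]=5 → slow++,fast++
(s=2,f=3) a[fast]=0 → fast++
(s=2,f=4) a[fast]=0 → fast++
(s=2,f=5) a[fast]=0 → fast++
(s=2,f=6) a[fast]=0 → fast++
(s=2,f=7) a[fast]=0 → fast++
(s=2,f=8) a[fast]=0 → fast++
(s=2,f=9) a[fast]=0 → fast++
(s=2,f=10) a[fast]=0 → fast++
(s=2,f=11) a[fast]=0 → fast++
(s=2,f=12) a[fast]=0 → fast++
(s=2,f=13) a[fast]=0 → fast++
(s=2,f=14) a[fast]=9≠0 swap→a[2]=9 → slow++,fast++
(s=3,f=15) a[fast]=0 → fast++
(s=3,f=16) a[fast]=8≠0 swap→a[3]=8 → slow++,fast++
(s=4,f=17) a[fast]=0 → fast++
(s=4,f=18) a[fast]=0 → fast++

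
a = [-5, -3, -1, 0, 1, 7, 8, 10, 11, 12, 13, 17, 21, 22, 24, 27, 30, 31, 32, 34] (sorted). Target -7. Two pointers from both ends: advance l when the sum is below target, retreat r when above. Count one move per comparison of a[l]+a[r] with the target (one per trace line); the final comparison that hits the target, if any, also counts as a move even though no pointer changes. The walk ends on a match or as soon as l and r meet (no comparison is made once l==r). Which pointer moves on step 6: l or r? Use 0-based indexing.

l=0 r=19: -5+34=29 >-7, r--
l=0 r=18: -5+32=27 >-7, r--
l=0 r=17: -5+31=26 >-7, r--
l=0 r=16: -5+30=25 >-7, r--
l=0 r=15: -5+27=22 >-7, r--
l=0 r=14: -5+24=19 >-7, r--

r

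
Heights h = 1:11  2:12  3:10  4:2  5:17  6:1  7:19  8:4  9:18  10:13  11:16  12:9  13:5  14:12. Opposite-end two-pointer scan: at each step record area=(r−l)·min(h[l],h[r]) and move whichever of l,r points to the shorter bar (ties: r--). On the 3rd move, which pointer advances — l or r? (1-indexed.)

r

l=1 r=14: min(11,12)*13=143 best=143 *, l++
l=2 r=14: min(12,12)*12=144 best=144 *, r--
l=2 r=13: min(12,5)*11=55 best=144, r--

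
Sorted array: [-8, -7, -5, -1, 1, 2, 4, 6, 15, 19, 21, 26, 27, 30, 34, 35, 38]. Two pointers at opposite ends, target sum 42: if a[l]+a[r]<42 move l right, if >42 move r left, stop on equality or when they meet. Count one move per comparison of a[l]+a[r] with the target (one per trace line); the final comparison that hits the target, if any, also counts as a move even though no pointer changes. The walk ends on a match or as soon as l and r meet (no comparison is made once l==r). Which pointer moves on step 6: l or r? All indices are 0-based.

l=0 r=16: -8+38=30 <42, l++
l=1 r=16: -7+38=31 <42, l++
l=2 r=16: -5+38=33 <42, l++
l=3 r=16: -1+38=37 <42, l++
l=4 r=16: 1+38=39 <42, l++
l=5 r=16: 2+38=40 <42, l++

l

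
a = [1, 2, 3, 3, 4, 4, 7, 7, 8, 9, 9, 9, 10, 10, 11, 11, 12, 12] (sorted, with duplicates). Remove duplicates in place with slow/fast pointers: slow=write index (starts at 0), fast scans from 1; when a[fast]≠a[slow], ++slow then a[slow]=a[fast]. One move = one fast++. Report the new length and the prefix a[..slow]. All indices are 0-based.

slow=0 fast=1: a[fast]=2≠a[slow]=1 write a[1]=2, slow++,fast++
slow=1 fast=2: a[fast]=3≠a[slow]=2 write a[2]=3, slow++,fast++
slow=2 fast=3: a[fast]=3=a[slow] dup, fast++
slow=2 fast=4: a[fast]=4≠a[slow]=3 write a[3]=4, slow++,fast++
slow=3 fast=5: a[fast]=4=a[slow] dup, fast++
slow=3 fast=6: a[fast]=7≠a[slow]=4 write a[4]=7, slow++,fast++
slow=4 fast=7: a[fast]=7=a[slow] dup, fast++
slow=4 fast=8: a[fast]=8≠a[slow]=7 write a[5]=8, slow++,fast++
slow=5 fast=9: a[fast]=9≠a[slow]=8 write a[6]=9, slow++,fast++
slow=6 fast=10: a[fast]=9=a[slow] dup, fast++
slow=6 fast=11: a[fast]=9=a[slow] dup, fast++
slow=6 fast=12: a[fast]=10≠a[slow]=9 write a[7]=10, slow++,fast++
slow=7 fast=13: a[fast]=10=a[slow] dup, fast++
slow=7 fast=14: a[fast]=11≠a[slow]=10 write a[8]=11, slow++,fast++
slow=8 fast=15: a[fast]=11=a[slow] dup, fast++
slow=8 fast=16: a[fast]=12≠a[slow]=11 write a[9]=12, slow++,fast++
slow=9 fast=17: a[fast]=12=a[slow] dup, fast++

length 10; prefix = [1, 2, 3, 4, 7, 8, 9, 10, 11, 12]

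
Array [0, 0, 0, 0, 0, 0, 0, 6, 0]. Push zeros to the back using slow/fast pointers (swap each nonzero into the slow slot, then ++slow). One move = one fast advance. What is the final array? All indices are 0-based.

[6, 0, 0, 0, 0, 0, 0, 0, 0]

slow=0 fast=0: a[fast]=0, fast++
slow=0 fast=1: a[fast]=0, fast++
slow=0 fast=2: a[fast]=0, fast++
slow=0 fast=3: a[fast]=0, fast++
slow=0 fast=4: a[fast]=0, fast++
slow=0 fast=5: a[fast]=0, fast++
slow=0 fast=6: a[fast]=0, fast++
slow=0 fast=7: a[fast]=6≠0 swap→a[0]=6, slow++,fast++
slow=1 fast=8: a[fast]=0, fast++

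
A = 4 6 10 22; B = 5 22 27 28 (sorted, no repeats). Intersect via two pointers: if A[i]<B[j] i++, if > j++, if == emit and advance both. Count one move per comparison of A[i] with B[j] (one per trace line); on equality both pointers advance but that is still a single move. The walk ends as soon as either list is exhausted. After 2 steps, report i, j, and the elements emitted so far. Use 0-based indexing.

i=1, j=1, emitted=[]

[i=0,j=0] 4<5 → i++
[i=1,j=0] 6>5 → j++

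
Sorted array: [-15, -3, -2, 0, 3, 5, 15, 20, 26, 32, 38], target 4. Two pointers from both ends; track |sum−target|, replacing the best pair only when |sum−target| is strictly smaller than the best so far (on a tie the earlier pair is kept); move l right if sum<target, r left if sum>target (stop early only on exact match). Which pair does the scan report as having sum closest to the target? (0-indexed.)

l=0 r=10: -15+38=23 d=19 *, r--
l=0 r=9: -15+32=17 d=13 *, r--
l=0 r=8: -15+26=11 d=7 *, r--
l=0 r=7: -15+20=5 d=1 *, r--
l=0 r=6: -15+15=0 d=4, l++
l=1 r=6: -3+15=12 d=8, r--
l=1 r=5: -3+5=2 d=2, l++
l=2 r=5: -2+5=3 d=1, l++
l=3 r=5: 0+5=5 d=1, r--
l=3 r=4: 0+3=3 d=1, l++

pair (-15, 20) with sum 5 (|Δ|=1)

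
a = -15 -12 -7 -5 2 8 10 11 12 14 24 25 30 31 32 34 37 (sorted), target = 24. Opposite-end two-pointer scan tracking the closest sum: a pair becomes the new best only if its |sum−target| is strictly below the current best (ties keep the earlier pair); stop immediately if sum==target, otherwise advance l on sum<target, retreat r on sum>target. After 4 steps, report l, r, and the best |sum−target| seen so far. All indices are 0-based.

l=2, r=14, best |Δ|=1

[0,16] -15+37=22 d=2 * → l++
[1,16] -12+37=25 d=1 * → r--
[1,15] -12+34=22 d=2 → l++
[2,15] -7+34=27 d=3 → r--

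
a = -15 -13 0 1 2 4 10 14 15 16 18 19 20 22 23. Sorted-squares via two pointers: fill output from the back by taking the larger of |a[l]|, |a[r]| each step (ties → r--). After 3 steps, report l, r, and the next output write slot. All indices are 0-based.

l=0 r=14: |-15|<=|23| out[14]=529, r--
l=0 r=13: |-15|<=|22| out[13]=484, r--
l=0 r=12: |-15|<=|20| out[12]=400, r--

l=0, r=11, next write slot=11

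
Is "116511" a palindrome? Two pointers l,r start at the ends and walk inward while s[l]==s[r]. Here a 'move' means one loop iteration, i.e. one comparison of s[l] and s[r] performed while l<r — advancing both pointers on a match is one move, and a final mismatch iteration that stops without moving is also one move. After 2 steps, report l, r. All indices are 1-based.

l=1 r=6: '1'=='1', l++,r--
l=2 r=5: '1'=='1', l++,r--

l=3, r=4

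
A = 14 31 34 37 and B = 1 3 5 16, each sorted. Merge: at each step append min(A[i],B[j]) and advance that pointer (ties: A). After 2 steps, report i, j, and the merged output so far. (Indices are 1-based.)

i=1 j=1: A[i]=14>B[j]=1 take 1, j++
i=1 j=2: A[i]=14>B[j]=3 take 3, j++

i=1, j=3, merged so far=[1, 3]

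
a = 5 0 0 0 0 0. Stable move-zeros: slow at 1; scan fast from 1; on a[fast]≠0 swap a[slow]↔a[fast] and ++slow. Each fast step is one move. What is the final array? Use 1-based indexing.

slow=1 fast=1: a[fast]=5≠0 swap→a[1]=5, slow++,fast++
slow=2 fast=2: a[fast]=0, fast++
slow=2 fast=3: a[fast]=0, fast++
slow=2 fast=4: a[fast]=0, fast++
slow=2 fast=5: a[fast]=0, fast++
slow=2 fast=6: a[fast]=0, fast++

[5, 0, 0, 0, 0, 0]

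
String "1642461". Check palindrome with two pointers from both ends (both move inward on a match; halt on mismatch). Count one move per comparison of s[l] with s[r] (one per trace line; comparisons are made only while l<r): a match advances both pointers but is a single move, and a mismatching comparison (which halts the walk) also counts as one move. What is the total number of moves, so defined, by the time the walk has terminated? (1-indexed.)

[1,7] '1'=='1' → l++,r--
[2,6] '6'=='6' → l++,r--
[3,5] '4'=='4' → l++,r--

3 moves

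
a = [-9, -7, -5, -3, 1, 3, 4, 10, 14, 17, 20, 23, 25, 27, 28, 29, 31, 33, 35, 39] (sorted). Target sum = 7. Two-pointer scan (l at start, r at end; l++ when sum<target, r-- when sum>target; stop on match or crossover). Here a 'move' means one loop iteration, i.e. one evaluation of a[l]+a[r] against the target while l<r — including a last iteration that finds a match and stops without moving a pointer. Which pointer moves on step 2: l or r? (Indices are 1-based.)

l=1 r=20: -9+39=30 >7, r--
l=1 r=19: -9+35=26 >7, r--

r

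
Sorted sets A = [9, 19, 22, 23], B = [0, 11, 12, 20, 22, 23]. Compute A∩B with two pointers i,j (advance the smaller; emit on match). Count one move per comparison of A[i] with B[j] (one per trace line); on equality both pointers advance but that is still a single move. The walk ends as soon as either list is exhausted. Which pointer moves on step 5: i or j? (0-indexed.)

i=0 j=0: 9>0, j++
i=0 j=1: 9<11, i++
i=1 j=1: 19>11, j++
i=1 j=2: 19>12, j++
i=1 j=3: 19<20, i++

i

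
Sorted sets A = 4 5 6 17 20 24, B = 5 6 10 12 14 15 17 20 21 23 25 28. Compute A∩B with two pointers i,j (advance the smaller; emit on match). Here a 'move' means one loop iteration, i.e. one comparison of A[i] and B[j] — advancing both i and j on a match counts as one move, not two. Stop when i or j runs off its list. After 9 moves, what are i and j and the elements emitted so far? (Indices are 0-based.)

i=0 j=0: 4<5, i++
i=1 j=0: 5==5 emit, i++,j++
i=2 j=1: 6==6 emit, i++,j++
i=3 j=2: 17>10, j++
i=3 j=3: 17>12, j++
i=3 j=4: 17>14, j++
i=3 j=5: 17>15, j++
i=3 j=6: 17==17 emit, i++,j++
i=4 j=7: 20==20 emit, i++,j++

i=5, j=8, emitted=[5, 6, 17, 20]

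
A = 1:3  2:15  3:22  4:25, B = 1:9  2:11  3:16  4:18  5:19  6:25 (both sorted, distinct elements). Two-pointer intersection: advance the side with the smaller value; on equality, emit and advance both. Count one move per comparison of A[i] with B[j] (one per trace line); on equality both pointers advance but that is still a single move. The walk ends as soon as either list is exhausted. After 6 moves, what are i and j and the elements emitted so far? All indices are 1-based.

i=3, j=5, emitted=[]

i=1 j=1: 3<9, i++
i=2 j=1: 15>9, j++
i=2 j=2: 15>11, j++
i=2 j=3: 15<16, i++
i=3 j=3: 22>16, j++
i=3 j=4: 22>18, j++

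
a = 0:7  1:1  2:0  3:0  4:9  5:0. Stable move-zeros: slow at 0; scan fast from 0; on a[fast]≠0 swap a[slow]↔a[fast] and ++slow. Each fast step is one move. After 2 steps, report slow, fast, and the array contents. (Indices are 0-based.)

slow=2, fast=2, a=[7, 1, 0, 0, 9, 0]

(s=0,f=0) a[fast]=7≠0 swap→a[0]=7 → slow++,fast++
(s=1,f=1) a[fast]=1≠0 swap→a[1]=1 → slow++,fast++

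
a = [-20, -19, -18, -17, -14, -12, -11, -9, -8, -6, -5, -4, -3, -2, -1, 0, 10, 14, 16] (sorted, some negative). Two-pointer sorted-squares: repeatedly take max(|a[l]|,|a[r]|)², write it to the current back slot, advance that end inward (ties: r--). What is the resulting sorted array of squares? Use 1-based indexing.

[0, 1, 4, 9, 16, 25, 36, 64, 81, 100, 121, 144, 196, 196, 256, 289, 324, 361, 400]

l=1 r=19: |-20|>|16| out[19]=400, l++
l=2 r=19: |-19|>|16| out[18]=361, l++
l=3 r=19: |-18|>|16| out[17]=324, l++
l=4 r=19: |-17|>|16| out[16]=289, l++
l=5 r=19: |-14|<=|16| out[15]=256, r--
l=5 r=18: |-14|<=|14| out[14]=196, r--
l=5 r=17: |-14|>|10| out[13]=196, l++
l=6 r=17: |-12|>|10| out[12]=144, l++
l=7 r=17: |-11|>|10| out[11]=121, l++
l=8 r=17: |-9|<=|10| out[10]=100, r--
l=8 r=16: |-9|>|0| out[9]=81, l++
l=9 r=16: |-8|>|0| out[8]=64, l++
l=10 r=16: |-6|>|0| out[7]=36, l++
l=11 r=16: |-5|>|0| out[6]=25, l++
l=12 r=16: |-4|>|0| out[5]=16, l++
l=13 r=16: |-3|>|0| out[4]=9, l++
l=14 r=16: |-2|>|0| out[3]=4, l++
l=15 r=16: |-1|>|0| out[2]=1, l++
l=16 r=16: |0|<=|0| out[1]=0, r--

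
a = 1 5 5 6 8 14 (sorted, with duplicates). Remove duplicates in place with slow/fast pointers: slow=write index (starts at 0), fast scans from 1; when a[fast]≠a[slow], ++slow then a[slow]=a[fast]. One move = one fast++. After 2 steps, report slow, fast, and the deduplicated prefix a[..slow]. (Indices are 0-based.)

slow=1, fast=3, prefix=[1, 5]

(s=0,f=1) a[fast]=5≠a[slow]=1 write a[1]=5 → slow++,fast++
(s=1,f=2) a[fast]=5=a[slow] dup → fast++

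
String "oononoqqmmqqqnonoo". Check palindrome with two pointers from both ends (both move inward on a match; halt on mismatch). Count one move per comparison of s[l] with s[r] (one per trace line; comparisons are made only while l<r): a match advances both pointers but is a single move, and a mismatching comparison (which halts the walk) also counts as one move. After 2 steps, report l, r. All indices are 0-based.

l=2, r=15

l=0 r=17: 'o'=='o', l++,r--
l=1 r=16: 'o'=='o', l++,r--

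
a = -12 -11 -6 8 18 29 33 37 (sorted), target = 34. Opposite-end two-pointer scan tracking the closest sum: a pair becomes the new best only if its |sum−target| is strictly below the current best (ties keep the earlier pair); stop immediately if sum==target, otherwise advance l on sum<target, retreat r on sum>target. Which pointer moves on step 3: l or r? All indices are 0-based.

l

l=0 r=7: -12+37=25 d=9 *, l++
l=1 r=7: -11+37=26 d=8 *, l++
l=2 r=7: -6+37=31 d=3 *, l++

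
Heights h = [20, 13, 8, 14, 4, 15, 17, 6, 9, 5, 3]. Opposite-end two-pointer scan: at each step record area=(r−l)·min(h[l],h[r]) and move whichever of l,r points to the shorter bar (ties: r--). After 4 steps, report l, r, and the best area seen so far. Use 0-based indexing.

[0,10] min(20,3)*10=30 best=30 * → r--
[0,9] min(20,5)*9=45 best=45 * → r--
[0,8] min(20,9)*8=72 best=72 * → r--
[0,7] min(20,6)*7=42 best=72 → r--

l=0, r=6, best area=72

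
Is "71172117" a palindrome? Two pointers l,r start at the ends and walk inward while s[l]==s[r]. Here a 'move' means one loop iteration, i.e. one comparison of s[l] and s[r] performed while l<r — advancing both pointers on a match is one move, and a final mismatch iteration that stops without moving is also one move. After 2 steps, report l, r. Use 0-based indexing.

l=2, r=5

l=0 r=7: '7'=='7', l++,r--
l=1 r=6: '1'=='1', l++,r--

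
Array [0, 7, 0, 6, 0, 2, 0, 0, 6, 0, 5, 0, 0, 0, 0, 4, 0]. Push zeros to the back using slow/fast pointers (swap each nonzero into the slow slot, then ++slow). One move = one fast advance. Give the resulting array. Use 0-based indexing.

slow=0 fast=0: a[fast]=0, fast++
slow=0 fast=1: a[fast]=7≠0 swap→a[0]=7, slow++,fast++
slow=1 fast=2: a[fast]=0, fast++
slow=1 fast=3: a[fast]=6≠0 swap→a[1]=6, slow++,fast++
slow=2 fast=4: a[fast]=0, fast++
slow=2 fast=5: a[fast]=2≠0 swap→a[2]=2, slow++,fast++
slow=3 fast=6: a[fast]=0, fast++
slow=3 fast=7: a[fast]=0, fast++
slow=3 fast=8: a[fast]=6≠0 swap→a[3]=6, slow++,fast++
slow=4 fast=9: a[fast]=0, fast++
slow=4 fast=10: a[fast]=5≠0 swap→a[4]=5, slow++,fast++
slow=5 fast=11: a[fast]=0, fast++
slow=5 fast=12: a[fast]=0, fast++
slow=5 fast=13: a[fast]=0, fast++
slow=5 fast=14: a[fast]=0, fast++
slow=5 fast=15: a[fast]=4≠0 swap→a[5]=4, slow++,fast++
slow=6 fast=16: a[fast]=0, fast++

[7, 6, 2, 6, 5, 4, 0, 0, 0, 0, 0, 0, 0, 0, 0, 0, 0]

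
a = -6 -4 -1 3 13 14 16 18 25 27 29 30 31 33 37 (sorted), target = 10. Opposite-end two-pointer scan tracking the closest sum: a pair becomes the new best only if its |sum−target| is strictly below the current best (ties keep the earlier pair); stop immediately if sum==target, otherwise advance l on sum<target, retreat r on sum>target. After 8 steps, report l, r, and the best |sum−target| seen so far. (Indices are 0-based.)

[0,14] -6+37=31 d=21 * → r--
[0,13] -6+33=27 d=17 * → r--
[0,12] -6+31=25 d=15 * → r--
[0,11] -6+30=24 d=14 * → r--
[0,10] -6+29=23 d=13 * → r--
[0,9] -6+27=21 d=11 * → r--
[0,8] -6+25=19 d=9 * → r--
[0,7] -6+18=12 d=2 * → r--

l=0, r=6, best |Δ|=2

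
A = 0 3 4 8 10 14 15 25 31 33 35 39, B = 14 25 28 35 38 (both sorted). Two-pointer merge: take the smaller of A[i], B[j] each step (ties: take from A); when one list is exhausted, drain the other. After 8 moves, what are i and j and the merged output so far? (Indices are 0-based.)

i=0 j=0: A[i]=0<=B[j]=14 take 0, i++
i=1 j=0: A[i]=3<=B[j]=14 take 3, i++
i=2 j=0: A[i]=4<=B[j]=14 take 4, i++
i=3 j=0: A[i]=8<=B[j]=14 take 8, i++
i=4 j=0: A[i]=10<=B[j]=14 take 10, i++
i=5 j=0: A[i]=14<=B[j]=14 take 14, i++
i=6 j=0: A[i]=15>B[j]=14 take 14, j++
i=6 j=1: A[i]=15<=B[j]=25 take 15, i++

i=7, j=1, merged so far=[0, 3, 4, 8, 10, 14, 14, 15]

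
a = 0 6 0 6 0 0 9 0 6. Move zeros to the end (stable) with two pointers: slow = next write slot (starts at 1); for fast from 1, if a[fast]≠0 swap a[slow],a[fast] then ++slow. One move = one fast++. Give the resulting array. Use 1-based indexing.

[6, 6, 9, 6, 0, 0, 0, 0, 0]

(s=1,f=1) a[fast]=0 → fast++
(s=1,f=2) a[fast]=6≠0 swap→a[1]=6 → slow++,fast++
(s=2,f=3) a[fast]=0 → fast++
(s=2,f=4) a[fast]=6≠0 swap→a[2]=6 → slow++,fast++
(s=3,f=5) a[fast]=0 → fast++
(s=3,f=6) a[fast]=0 → fast++
(s=3,f=7) a[fast]=9≠0 swap→a[3]=9 → slow++,fast++
(s=4,f=8) a[fast]=0 → fast++
(s=4,f=9) a[fast]=6≠0 swap→a[4]=6 → slow++,fast++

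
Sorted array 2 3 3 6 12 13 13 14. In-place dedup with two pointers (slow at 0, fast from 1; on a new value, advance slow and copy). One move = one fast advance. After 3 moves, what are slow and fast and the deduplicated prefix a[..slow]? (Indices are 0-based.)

slow=0 fast=1: a[fast]=3≠a[slow]=2 write a[1]=3, slow++,fast++
slow=1 fast=2: a[fast]=3=a[slow] dup, fast++
slow=1 fast=3: a[fast]=6≠a[slow]=3 write a[2]=6, slow++,fast++

slow=2, fast=4, prefix=[2, 3, 6]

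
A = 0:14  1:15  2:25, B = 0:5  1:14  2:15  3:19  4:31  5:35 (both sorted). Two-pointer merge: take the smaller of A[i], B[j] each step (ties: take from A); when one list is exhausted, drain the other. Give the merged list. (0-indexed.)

[5, 14, 14, 15, 15, 19, 25, 31, 35]

[i=0,j=0] A[i]=14>B[j]=5 take 5 → j++
[i=0,j=1] A[i]=14<=B[j]=14 take 14 → i++
[i=1,j=1] A[i]=15>B[j]=14 take 14 → j++
[i=1,j=2] A[i]=15<=B[j]=15 take 15 → i++
[i=2,j=2] A[i]=25>B[j]=15 take 15 → j++
[i=2,j=3] A[i]=25>B[j]=19 take 19 → j++
[i=2,j=4] A[i]=25<=B[j]=31 take 25 → i++
[i=3,j=4] A done, take B[j]=31 → j++
[i=3,j=5] A done, take B[j]=35 → j++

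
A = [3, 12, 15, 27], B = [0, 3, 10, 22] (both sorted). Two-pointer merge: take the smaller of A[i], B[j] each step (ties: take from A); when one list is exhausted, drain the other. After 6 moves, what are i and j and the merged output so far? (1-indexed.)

i=4, j=4, merged so far=[0, 3, 3, 10, 12, 15]

i=1 j=1: A[i]=3>B[j]=0 take 0, j++
i=1 j=2: A[i]=3<=B[j]=3 take 3, i++
i=2 j=2: A[i]=12>B[j]=3 take 3, j++
i=2 j=3: A[i]=12>B[j]=10 take 10, j++
i=2 j=4: A[i]=12<=B[j]=22 take 12, i++
i=3 j=4: A[i]=15<=B[j]=22 take 15, i++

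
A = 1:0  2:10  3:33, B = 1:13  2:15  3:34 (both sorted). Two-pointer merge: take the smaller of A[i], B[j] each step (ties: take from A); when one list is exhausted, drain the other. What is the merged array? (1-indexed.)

i=1 j=1: A[i]=0<=B[j]=13 take 0, i++
i=2 j=1: A[i]=10<=B[j]=13 take 10, i++
i=3 j=1: A[i]=33>B[j]=13 take 13, j++
i=3 j=2: A[i]=33>B[j]=15 take 15, j++
i=3 j=3: A[i]=33<=B[j]=34 take 33, i++
i=4 j=3: A done, take B[j]=34, j++

[0, 10, 13, 15, 33, 34]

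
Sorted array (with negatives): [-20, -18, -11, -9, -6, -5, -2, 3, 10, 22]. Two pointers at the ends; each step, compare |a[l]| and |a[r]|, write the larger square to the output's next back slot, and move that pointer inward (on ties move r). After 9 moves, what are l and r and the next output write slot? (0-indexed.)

l=0 r=9: |-20|<=|22| out[9]=484, r--
l=0 r=8: |-20|>|10| out[8]=400, l++
l=1 r=8: |-18|>|10| out[7]=324, l++
l=2 r=8: |-11|>|10| out[6]=121, l++
l=3 r=8: |-9|<=|10| out[5]=100, r--
l=3 r=7: |-9|>|3| out[4]=81, l++
l=4 r=7: |-6|>|3| out[3]=36, l++
l=5 r=7: |-5|>|3| out[2]=25, l++
l=6 r=7: |-2|<=|3| out[1]=9, r--

l=6, r=6, next write slot=0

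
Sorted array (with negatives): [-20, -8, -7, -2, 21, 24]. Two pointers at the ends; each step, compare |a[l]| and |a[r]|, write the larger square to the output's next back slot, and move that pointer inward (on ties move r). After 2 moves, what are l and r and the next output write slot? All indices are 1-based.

l=1, r=4, next write slot=4

[1,6] |-20|<=|24| out[6]=576 → r--
[1,5] |-20|<=|21| out[5]=441 → r--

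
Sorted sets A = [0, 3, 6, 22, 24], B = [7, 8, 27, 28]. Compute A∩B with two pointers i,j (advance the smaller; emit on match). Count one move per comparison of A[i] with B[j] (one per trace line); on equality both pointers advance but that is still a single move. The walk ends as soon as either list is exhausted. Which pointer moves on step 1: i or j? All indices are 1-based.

i

[i=1,j=1] 0<7 → i++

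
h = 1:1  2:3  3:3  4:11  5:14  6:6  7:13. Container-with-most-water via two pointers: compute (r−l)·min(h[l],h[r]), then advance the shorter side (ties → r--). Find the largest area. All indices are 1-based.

max area = 33

[1,7] min(1,13)*6=6 best=6 * → l++
[2,7] min(3,13)*5=15 best=15 * → l++
[3,7] min(3,13)*4=12 best=15 → l++
[4,7] min(11,13)*3=33 best=33 * → l++
[5,7] min(14,13)*2=26 best=33 → r--
[5,6] min(14,6)*1=6 best=33 → r--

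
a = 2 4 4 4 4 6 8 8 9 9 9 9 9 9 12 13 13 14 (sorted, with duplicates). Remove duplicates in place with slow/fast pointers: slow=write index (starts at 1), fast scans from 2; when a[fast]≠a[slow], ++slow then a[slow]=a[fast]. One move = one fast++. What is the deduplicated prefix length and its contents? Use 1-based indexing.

length 8; prefix = [2, 4, 6, 8, 9, 12, 13, 14]

slow=1 fast=2: a[fast]=4≠a[slow]=2 write a[2]=4, slow++,fast++
slow=2 fast=3: a[fast]=4=a[slow] dup, fast++
slow=2 fast=4: a[fast]=4=a[slow] dup, fast++
slow=2 fast=5: a[fast]=4=a[slow] dup, fast++
slow=2 fast=6: a[fast]=6≠a[slow]=4 write a[3]=6, slow++,fast++
slow=3 fast=7: a[fast]=8≠a[slow]=6 write a[4]=8, slow++,fast++
slow=4 fast=8: a[fast]=8=a[slow] dup, fast++
slow=4 fast=9: a[fast]=9≠a[slow]=8 write a[5]=9, slow++,fast++
slow=5 fast=10: a[fast]=9=a[slow] dup, fast++
slow=5 fast=11: a[fast]=9=a[slow] dup, fast++
slow=5 fast=12: a[fast]=9=a[slow] dup, fast++
slow=5 fast=13: a[fast]=9=a[slow] dup, fast++
slow=5 fast=14: a[fast]=9=a[slow] dup, fast++
slow=5 fast=15: a[fast]=12≠a[slow]=9 write a[6]=12, slow++,fast++
slow=6 fast=16: a[fast]=13≠a[slow]=12 write a[7]=13, slow++,fast++
slow=7 fast=17: a[fast]=13=a[slow] dup, fast++
slow=7 fast=18: a[fast]=14≠a[slow]=13 write a[8]=14, slow++,fast++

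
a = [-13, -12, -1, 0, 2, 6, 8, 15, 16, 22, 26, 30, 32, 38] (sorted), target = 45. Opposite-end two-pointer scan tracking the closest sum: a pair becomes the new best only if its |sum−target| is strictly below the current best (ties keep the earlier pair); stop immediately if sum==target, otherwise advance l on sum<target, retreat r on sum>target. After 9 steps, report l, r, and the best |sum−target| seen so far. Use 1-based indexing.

l=8, r=12, best |Δ|=1

l=1 r=14: -13+38=25 d=20 *, l++
l=2 r=14: -12+38=26 d=19 *, l++
l=3 r=14: -1+38=37 d=8 *, l++
l=4 r=14: 0+38=38 d=7 *, l++
l=5 r=14: 2+38=40 d=5 *, l++
l=6 r=14: 6+38=44 d=1 *, l++
l=7 r=14: 8+38=46 d=1, r--
l=7 r=13: 8+32=40 d=5, l++
l=8 r=13: 15+32=47 d=2, r--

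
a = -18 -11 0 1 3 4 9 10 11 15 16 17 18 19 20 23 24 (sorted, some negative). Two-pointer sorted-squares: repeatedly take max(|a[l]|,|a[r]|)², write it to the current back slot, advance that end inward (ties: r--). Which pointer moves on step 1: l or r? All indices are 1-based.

r

[1,17] |-18|<=|24| out[17]=576 → r--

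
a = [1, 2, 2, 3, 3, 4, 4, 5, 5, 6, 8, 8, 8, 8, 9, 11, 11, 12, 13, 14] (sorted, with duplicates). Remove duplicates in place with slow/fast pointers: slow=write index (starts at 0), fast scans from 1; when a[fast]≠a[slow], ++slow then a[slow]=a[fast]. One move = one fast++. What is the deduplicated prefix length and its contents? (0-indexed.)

slow=0 fast=1: a[fast]=2≠a[slow]=1 write a[1]=2, slow++,fast++
slow=1 fast=2: a[fast]=2=a[slow] dup, fast++
slow=1 fast=3: a[fast]=3≠a[slow]=2 write a[2]=3, slow++,fast++
slow=2 fast=4: a[fast]=3=a[slow] dup, fast++
slow=2 fast=5: a[fast]=4≠a[slow]=3 write a[3]=4, slow++,fast++
slow=3 fast=6: a[fast]=4=a[slow] dup, fast++
slow=3 fast=7: a[fast]=5≠a[slow]=4 write a[4]=5, slow++,fast++
slow=4 fast=8: a[fast]=5=a[slow] dup, fast++
slow=4 fast=9: a[fast]=6≠a[slow]=5 write a[5]=6, slow++,fast++
slow=5 fast=10: a[fast]=8≠a[slow]=6 write a[6]=8, slow++,fast++
slow=6 fast=11: a[fast]=8=a[slow] dup, fast++
slow=6 fast=12: a[fast]=8=a[slow] dup, fast++
slow=6 fast=13: a[fast]=8=a[slow] dup, fast++
slow=6 fast=14: a[fast]=9≠a[slow]=8 write a[7]=9, slow++,fast++
slow=7 fast=15: a[fast]=11≠a[slow]=9 write a[8]=11, slow++,fast++
slow=8 fast=16: a[fast]=11=a[slow] dup, fast++
slow=8 fast=17: a[fast]=12≠a[slow]=11 write a[9]=12, slow++,fast++
slow=9 fast=18: a[fast]=13≠a[slow]=12 write a[10]=13, slow++,fast++
slow=10 fast=19: a[fast]=14≠a[slow]=13 write a[11]=14, slow++,fast++

length 12; prefix = [1, 2, 3, 4, 5, 6, 8, 9, 11, 12, 13, 14]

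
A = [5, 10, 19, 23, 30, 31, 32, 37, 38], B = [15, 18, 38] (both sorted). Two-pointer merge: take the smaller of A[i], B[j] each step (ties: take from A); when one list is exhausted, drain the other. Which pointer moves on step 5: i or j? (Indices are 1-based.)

i

[i=1,j=1] A[i]=5<=B[j]=15 take 5 → i++
[i=2,j=1] A[i]=10<=B[j]=15 take 10 → i++
[i=3,j=1] A[i]=19>B[j]=15 take 15 → j++
[i=3,j=2] A[i]=19>B[j]=18 take 18 → j++
[i=3,j=3] A[i]=19<=B[j]=38 take 19 → i++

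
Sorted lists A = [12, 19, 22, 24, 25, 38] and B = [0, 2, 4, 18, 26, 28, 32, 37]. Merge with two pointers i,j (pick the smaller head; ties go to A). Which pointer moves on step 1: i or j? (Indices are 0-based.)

[i=0,j=0] A[i]=12>B[j]=0 take 0 → j++

j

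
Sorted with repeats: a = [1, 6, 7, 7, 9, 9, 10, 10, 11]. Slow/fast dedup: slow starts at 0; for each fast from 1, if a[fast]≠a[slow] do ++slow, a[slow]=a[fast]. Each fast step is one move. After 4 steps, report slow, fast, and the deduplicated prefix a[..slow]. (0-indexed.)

slow=0 fast=1: a[fast]=6≠a[slow]=1 write a[1]=6, slow++,fast++
slow=1 fast=2: a[fast]=7≠a[slow]=6 write a[2]=7, slow++,fast++
slow=2 fast=3: a[fast]=7=a[slow] dup, fast++
slow=2 fast=4: a[fast]=9≠a[slow]=7 write a[3]=9, slow++,fast++

slow=3, fast=5, prefix=[1, 6, 7, 9]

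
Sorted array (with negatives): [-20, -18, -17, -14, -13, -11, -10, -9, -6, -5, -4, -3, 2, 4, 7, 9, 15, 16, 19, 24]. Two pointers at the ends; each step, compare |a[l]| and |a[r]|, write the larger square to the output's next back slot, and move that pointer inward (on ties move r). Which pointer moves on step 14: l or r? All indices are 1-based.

r

l=1 r=20: |-20|<=|24| out[20]=576, r--
l=1 r=19: |-20|>|19| out[19]=400, l++
l=2 r=19: |-18|<=|19| out[18]=361, r--
l=2 r=18: |-18|>|16| out[17]=324, l++
l=3 r=18: |-17|>|16| out[16]=289, l++
l=4 r=18: |-14|<=|16| out[15]=256, r--
l=4 r=17: |-14|<=|15| out[14]=225, r--
l=4 r=16: |-14|>|9| out[13]=196, l++
l=5 r=16: |-13|>|9| out[12]=169, l++
l=6 r=16: |-11|>|9| out[11]=121, l++
l=7 r=16: |-10|>|9| out[10]=100, l++
l=8 r=16: |-9|<=|9| out[9]=81, r--
l=8 r=15: |-9|>|7| out[8]=81, l++
l=9 r=15: |-6|<=|7| out[7]=49, r--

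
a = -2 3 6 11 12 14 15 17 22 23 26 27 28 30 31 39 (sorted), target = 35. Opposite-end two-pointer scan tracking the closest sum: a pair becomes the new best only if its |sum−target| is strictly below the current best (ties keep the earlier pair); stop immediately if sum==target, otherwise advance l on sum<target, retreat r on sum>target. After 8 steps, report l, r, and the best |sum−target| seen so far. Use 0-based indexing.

l=3, r=10, best |Δ|=1

[0,15] -2+39=37 d=2 * → r--
[0,14] -2+31=29 d=6 → l++
[1,14] 3+31=34 d=1 * → l++
[2,14] 6+31=37 d=2 → r--
[2,13] 6+30=36 d=1 → r--
[2,12] 6+28=34 d=1 → l++
[3,12] 11+28=39 d=4 → r--
[3,11] 11+27=38 d=3 → r--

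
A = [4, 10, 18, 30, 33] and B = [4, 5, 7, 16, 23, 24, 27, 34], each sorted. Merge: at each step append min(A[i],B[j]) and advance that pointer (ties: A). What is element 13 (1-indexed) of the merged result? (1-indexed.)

[i=1,j=1] A[i]=4<=B[j]=4 take 4 → i++
[i=2,j=1] A[i]=10>B[j]=4 take 4 → j++
[i=2,j=2] A[i]=10>B[j]=5 take 5 → j++
[i=2,j=3] A[i]=10>B[j]=7 take 7 → j++
[i=2,j=4] A[i]=10<=B[j]=16 take 10 → i++
[i=3,j=4] A[i]=18>B[j]=16 take 16 → j++
[i=3,j=5] A[i]=18<=B[j]=23 take 18 → i++
[i=4,j=5] A[i]=30>B[j]=23 take 23 → j++
[i=4,j=6] A[i]=30>B[j]=24 take 24 → j++
[i=4,j=7] A[i]=30>B[j]=27 take 27 → j++
[i=4,j=8] A[i]=30<=B[j]=34 take 30 → i++
[i=5,j=8] A[i]=33<=B[j]=34 take 33 → i++
[i=6,j=8] A done, take B[j]=34 → j++

merged[13] = 34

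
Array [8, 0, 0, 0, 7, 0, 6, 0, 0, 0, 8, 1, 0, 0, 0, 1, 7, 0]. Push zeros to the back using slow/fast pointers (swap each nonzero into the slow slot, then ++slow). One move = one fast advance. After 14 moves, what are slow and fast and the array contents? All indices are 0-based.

(s=0,f=0) a[fast]=8≠0 swap→a[0]=8 → slow++,fast++
(s=1,f=1) a[fast]=0 → fast++
(s=1,f=2) a[fast]=0 → fast++
(s=1,f=3) a[fast]=0 → fast++
(s=1,f=4) a[fast]=7≠0 swap→a[1]=7 → slow++,fast++
(s=2,f=5) a[fast]=0 → fast++
(s=2,f=6) a[fast]=6≠0 swap→a[2]=6 → slow++,fast++
(s=3,f=7) a[fast]=0 → fast++
(s=3,f=8) a[fast]=0 → fast++
(s=3,f=9) a[fast]=0 → fast++
(s=3,f=10) a[fast]=8≠0 swap→a[3]=8 → slow++,fast++
(s=4,f=11) a[fast]=1≠0 swap→a[4]=1 → slow++,fast++
(s=5,f=12) a[fast]=0 → fast++
(s=5,f=13) a[fast]=0 → fast++

slow=5, fast=14, a=[8, 7, 6, 8, 1, 0, 0, 0, 0, 0, 0, 0, 0, 0, 0, 1, 7, 0]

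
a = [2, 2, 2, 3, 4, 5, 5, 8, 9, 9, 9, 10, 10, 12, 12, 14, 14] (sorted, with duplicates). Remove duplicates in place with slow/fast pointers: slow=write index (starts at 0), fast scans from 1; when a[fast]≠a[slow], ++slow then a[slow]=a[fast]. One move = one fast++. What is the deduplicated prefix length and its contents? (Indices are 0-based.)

length 9; prefix = [2, 3, 4, 5, 8, 9, 10, 12, 14]

slow=0 fast=1: a[fast]=2=a[slow] dup, fast++
slow=0 fast=2: a[fast]=2=a[slow] dup, fast++
slow=0 fast=3: a[fast]=3≠a[slow]=2 write a[1]=3, slow++,fast++
slow=1 fast=4: a[fast]=4≠a[slow]=3 write a[2]=4, slow++,fast++
slow=2 fast=5: a[fast]=5≠a[slow]=4 write a[3]=5, slow++,fast++
slow=3 fast=6: a[fast]=5=a[slow] dup, fast++
slow=3 fast=7: a[fast]=8≠a[slow]=5 write a[4]=8, slow++,fast++
slow=4 fast=8: a[fast]=9≠a[slow]=8 write a[5]=9, slow++,fast++
slow=5 fast=9: a[fast]=9=a[slow] dup, fast++
slow=5 fast=10: a[fast]=9=a[slow] dup, fast++
slow=5 fast=11: a[fast]=10≠a[slow]=9 write a[6]=10, slow++,fast++
slow=6 fast=12: a[fast]=10=a[slow] dup, fast++
slow=6 fast=13: a[fast]=12≠a[slow]=10 write a[7]=12, slow++,fast++
slow=7 fast=14: a[fast]=12=a[slow] dup, fast++
slow=7 fast=15: a[fast]=14≠a[slow]=12 write a[8]=14, slow++,fast++
slow=8 fast=16: a[fast]=14=a[slow] dup, fast++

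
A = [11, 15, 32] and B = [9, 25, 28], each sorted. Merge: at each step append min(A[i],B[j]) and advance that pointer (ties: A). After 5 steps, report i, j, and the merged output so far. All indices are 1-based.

i=3, j=4, merged so far=[9, 11, 15, 25, 28]

i=1 j=1: A[i]=11>B[j]=9 take 9, j++
i=1 j=2: A[i]=11<=B[j]=25 take 11, i++
i=2 j=2: A[i]=15<=B[j]=25 take 15, i++
i=3 j=2: A[i]=32>B[j]=25 take 25, j++
i=3 j=3: A[i]=32>B[j]=28 take 28, j++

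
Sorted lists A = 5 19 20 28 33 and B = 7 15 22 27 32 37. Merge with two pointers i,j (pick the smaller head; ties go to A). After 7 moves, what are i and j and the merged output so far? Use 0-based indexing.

[i=0,j=0] A[i]=5<=B[j]=7 take 5 → i++
[i=1,j=0] A[i]=19>B[j]=7 take 7 → j++
[i=1,j=1] A[i]=19>B[j]=15 take 15 → j++
[i=1,j=2] A[i]=19<=B[j]=22 take 19 → i++
[i=2,j=2] A[i]=20<=B[j]=22 take 20 → i++
[i=3,j=2] A[i]=28>B[j]=22 take 22 → j++
[i=3,j=3] A[i]=28>B[j]=27 take 27 → j++

i=3, j=4, merged so far=[5, 7, 15, 19, 20, 22, 27]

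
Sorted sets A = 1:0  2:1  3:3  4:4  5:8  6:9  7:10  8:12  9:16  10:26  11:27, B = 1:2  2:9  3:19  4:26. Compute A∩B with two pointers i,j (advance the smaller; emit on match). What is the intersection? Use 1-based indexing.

intersection = [9, 26]

[i=1,j=1] 0<2 → i++
[i=2,j=1] 1<2 → i++
[i=3,j=1] 3>2 → j++
[i=3,j=2] 3<9 → i++
[i=4,j=2] 4<9 → i++
[i=5,j=2] 8<9 → i++
[i=6,j=2] 9==9 emit → i++,j++
[i=7,j=3] 10<19 → i++
[i=8,j=3] 12<19 → i++
[i=9,j=3] 16<19 → i++
[i=10,j=3] 26>19 → j++
[i=10,j=4] 26==26 emit → i++,j++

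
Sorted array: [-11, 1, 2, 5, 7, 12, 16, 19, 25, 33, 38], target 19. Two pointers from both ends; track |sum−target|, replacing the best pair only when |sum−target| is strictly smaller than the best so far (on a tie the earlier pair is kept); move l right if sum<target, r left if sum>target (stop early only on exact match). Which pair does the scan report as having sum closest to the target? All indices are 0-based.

pair (7, 12) with sum 19 (|Δ|=0)

l=0 r=10: -11+38=27 d=8 *, r--
l=0 r=9: -11+33=22 d=3 *, r--
l=0 r=8: -11+25=14 d=5, l++
l=1 r=8: 1+25=26 d=7, r--
l=1 r=7: 1+19=20 d=1 *, r--
l=1 r=6: 1+16=17 d=2, l++
l=2 r=6: 2+16=18 d=1, l++
l=3 r=6: 5+16=21 d=2, r--
l=3 r=5: 5+12=17 d=2, l++
l=4 r=5: 7+12=19 d=0 *, stop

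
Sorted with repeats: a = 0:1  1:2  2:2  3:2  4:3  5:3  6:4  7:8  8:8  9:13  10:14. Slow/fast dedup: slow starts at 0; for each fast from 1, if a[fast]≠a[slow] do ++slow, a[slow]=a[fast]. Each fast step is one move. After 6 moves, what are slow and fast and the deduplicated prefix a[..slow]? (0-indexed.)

(s=0,f=1) a[fast]=2≠a[slow]=1 write a[1]=2 → slow++,fast++
(s=1,f=2) a[fast]=2=a[slow] dup → fast++
(s=1,f=3) a[fast]=2=a[slow] dup → fast++
(s=1,f=4) a[fast]=3≠a[slow]=2 write a[2]=3 → slow++,fast++
(s=2,f=5) a[fast]=3=a[slow] dup → fast++
(s=2,f=6) a[fast]=4≠a[slow]=3 write a[3]=4 → slow++,fast++

slow=3, fast=7, prefix=[1, 2, 3, 4]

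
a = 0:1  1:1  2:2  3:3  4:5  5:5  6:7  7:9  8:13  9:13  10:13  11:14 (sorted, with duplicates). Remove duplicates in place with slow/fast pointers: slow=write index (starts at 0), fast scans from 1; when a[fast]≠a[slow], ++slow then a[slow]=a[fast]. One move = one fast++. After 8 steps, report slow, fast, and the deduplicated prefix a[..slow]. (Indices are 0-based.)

slow=6, fast=9, prefix=[1, 2, 3, 5, 7, 9, 13]

slow=0 fast=1: a[fast]=1=a[slow] dup, fast++
slow=0 fast=2: a[fast]=2≠a[slow]=1 write a[1]=2, slow++,fast++
slow=1 fast=3: a[fast]=3≠a[slow]=2 write a[2]=3, slow++,fast++
slow=2 fast=4: a[fast]=5≠a[slow]=3 write a[3]=5, slow++,fast++
slow=3 fast=5: a[fast]=5=a[slow] dup, fast++
slow=3 fast=6: a[fast]=7≠a[slow]=5 write a[4]=7, slow++,fast++
slow=4 fast=7: a[fast]=9≠a[slow]=7 write a[5]=9, slow++,fast++
slow=5 fast=8: a[fast]=13≠a[slow]=9 write a[6]=13, slow++,fast++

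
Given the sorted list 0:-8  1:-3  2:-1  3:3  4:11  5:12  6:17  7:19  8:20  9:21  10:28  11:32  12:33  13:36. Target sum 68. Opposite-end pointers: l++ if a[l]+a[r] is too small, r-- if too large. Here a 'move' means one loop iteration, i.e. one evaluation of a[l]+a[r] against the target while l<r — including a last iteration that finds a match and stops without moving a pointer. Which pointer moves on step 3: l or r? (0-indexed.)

l

[0,13] -8+36=28 <68 → l++
[1,13] -3+36=33 <68 → l++
[2,13] -1+36=35 <68 → l++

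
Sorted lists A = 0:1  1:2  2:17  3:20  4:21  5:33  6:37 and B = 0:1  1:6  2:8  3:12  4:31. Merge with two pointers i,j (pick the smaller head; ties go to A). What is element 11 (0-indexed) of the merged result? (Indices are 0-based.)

[i=0,j=0] A[i]=1<=B[j]=1 take 1 → i++
[i=1,j=0] A[i]=2>B[j]=1 take 1 → j++
[i=1,j=1] A[i]=2<=B[j]=6 take 2 → i++
[i=2,j=1] A[i]=17>B[j]=6 take 6 → j++
[i=2,j=2] A[i]=17>B[j]=8 take 8 → j++
[i=2,j=3] A[i]=17>B[j]=12 take 12 → j++
[i=2,j=4] A[i]=17<=B[j]=31 take 17 → i++
[i=3,j=4] A[i]=20<=B[j]=31 take 20 → i++
[i=4,j=4] A[i]=21<=B[j]=31 take 21 → i++
[i=5,j=4] A[i]=33>B[j]=31 take 31 → j++
[i=5,j=5] B done, take A[i]=33 → i++
[i=6,j=5] B done, take A[i]=37 → i++

merged[11] = 37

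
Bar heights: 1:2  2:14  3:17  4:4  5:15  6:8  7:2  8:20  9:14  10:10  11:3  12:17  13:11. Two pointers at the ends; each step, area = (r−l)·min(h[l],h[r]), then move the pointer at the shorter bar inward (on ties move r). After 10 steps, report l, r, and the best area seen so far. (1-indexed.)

l=6, r=8, best area=153

l=1 r=13: min(2,11)*12=24 best=24 *, l++
l=2 r=13: min(14,11)*11=121 best=121 *, r--
l=2 r=12: min(14,17)*10=140 best=140 *, l++
l=3 r=12: min(17,17)*9=153 best=153 *, r--
l=3 r=11: min(17,3)*8=24 best=153, r--
l=3 r=10: min(17,10)*7=70 best=153, r--
l=3 r=9: min(17,14)*6=84 best=153, r--
l=3 r=8: min(17,20)*5=85 best=153, l++
l=4 r=8: min(4,20)*4=16 best=153, l++
l=5 r=8: min(15,20)*3=45 best=153, l++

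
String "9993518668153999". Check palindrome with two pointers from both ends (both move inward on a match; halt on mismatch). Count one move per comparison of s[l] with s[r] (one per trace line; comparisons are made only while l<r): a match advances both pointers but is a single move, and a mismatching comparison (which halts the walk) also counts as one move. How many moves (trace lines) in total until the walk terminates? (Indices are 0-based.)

8 moves

l=0 r=15: '9'=='9', l++,r--
l=1 r=14: '9'=='9', l++,r--
l=2 r=13: '9'=='9', l++,r--
l=3 r=12: '3'=='3', l++,r--
l=4 r=11: '5'=='5', l++,r--
l=5 r=10: '1'=='1', l++,r--
l=6 r=9: '8'=='8', l++,r--
l=7 r=8: '6'=='6', l++,r--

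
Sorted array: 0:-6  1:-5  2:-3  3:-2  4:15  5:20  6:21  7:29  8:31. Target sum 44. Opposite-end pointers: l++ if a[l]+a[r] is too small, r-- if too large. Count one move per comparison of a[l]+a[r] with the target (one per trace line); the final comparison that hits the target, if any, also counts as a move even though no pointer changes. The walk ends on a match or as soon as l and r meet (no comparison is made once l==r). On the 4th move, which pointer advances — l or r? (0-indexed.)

l=0 r=8: -6+31=25 <44, l++
l=1 r=8: -5+31=26 <44, l++
l=2 r=8: -3+31=28 <44, l++
l=3 r=8: -2+31=29 <44, l++

l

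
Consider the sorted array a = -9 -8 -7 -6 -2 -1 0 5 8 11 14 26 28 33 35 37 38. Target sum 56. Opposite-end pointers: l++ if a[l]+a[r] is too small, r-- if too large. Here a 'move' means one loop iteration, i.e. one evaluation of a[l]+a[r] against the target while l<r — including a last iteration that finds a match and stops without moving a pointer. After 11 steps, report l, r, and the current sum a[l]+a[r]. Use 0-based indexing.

l=0 r=16: -9+38=29 <56, l++
l=1 r=16: -8+38=30 <56, l++
l=2 r=16: -7+38=31 <56, l++
l=3 r=16: -6+38=32 <56, l++
l=4 r=16: -2+38=36 <56, l++
l=5 r=16: -1+38=37 <56, l++
l=6 r=16: 0+38=38 <56, l++
l=7 r=16: 5+38=43 <56, l++
l=8 r=16: 8+38=46 <56, l++
l=9 r=16: 11+38=49 <56, l++
l=10 r=16: 14+38=52 <56, l++

l=11, r=16, sum=64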